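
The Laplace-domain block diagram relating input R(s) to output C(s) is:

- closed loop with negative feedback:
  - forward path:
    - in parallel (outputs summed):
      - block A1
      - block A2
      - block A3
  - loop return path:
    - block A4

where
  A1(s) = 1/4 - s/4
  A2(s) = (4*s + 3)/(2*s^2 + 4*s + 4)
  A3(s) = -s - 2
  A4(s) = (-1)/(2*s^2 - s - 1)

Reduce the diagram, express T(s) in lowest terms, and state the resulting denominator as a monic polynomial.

[1] reduce the parallel group A1, A2, A3: (-5*s^3 - 17*s^2 - 16*s - 8)/(4*s^2 + 8*s + 8)
[2] collapse the loop ((A1+A2+A3) forward, A4 return): (-10*s^5 - 29*s^4 - 10*s^3 + 17*s^2 + 24*s + 8)/(8*s^4 + 17*s^3 + 21*s^2)
The result of step 2 is T(s) in lowest terms. Its denominator has leading coefficient 8; dividing the denominator through by 8 makes it monic.

Answer: s^4 + 17*s^3/8 + 21*s^2/8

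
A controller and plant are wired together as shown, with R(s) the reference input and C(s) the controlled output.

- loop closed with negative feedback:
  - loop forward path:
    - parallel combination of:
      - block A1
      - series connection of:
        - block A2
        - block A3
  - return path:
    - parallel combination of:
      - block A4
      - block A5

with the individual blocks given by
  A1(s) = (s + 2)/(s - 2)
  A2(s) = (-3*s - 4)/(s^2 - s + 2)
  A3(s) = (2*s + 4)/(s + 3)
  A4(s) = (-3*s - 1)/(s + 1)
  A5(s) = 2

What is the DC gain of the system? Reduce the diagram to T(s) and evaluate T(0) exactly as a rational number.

Answer: 11/8

Working:
Step 1: cascade A2, A3: (-6*s^2 - 20*s - 16)/(s^3 + 2*s^2 - s + 6)
Step 2: parallel reduction of A1, (A2*A3): (s^4 - 2*s^3 - 5*s^2 + 28*s + 44)/(s^4 - 5*s^2 + 8*s - 12)
Step 3: parallel reduction of A4, A5: (1 - s)/(s + 1)
Step 4: collapse the loop ((A1+(A2*A3)) forward, (A4+A5) return): (s^5 - s^4 - 7*s^3 + 23*s^2 + 72*s + 44)/(4*s^4 - 2*s^3 - 30*s^2 - 20*s + 32)
Step 4 gives the overall T(s). Then T(0) = 44/32 = 11/8.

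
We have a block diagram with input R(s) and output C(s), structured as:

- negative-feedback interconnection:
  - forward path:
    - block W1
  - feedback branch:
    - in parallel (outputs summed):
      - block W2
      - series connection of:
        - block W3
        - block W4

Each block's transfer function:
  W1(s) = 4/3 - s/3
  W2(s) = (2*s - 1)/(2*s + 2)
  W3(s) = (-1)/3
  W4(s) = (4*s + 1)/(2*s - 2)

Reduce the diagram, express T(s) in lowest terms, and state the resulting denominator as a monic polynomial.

Answer: s^3 - 20*s^2 + 29*s + 5

Working:
Step 1: series reduction of W3, W4 = (-4*s - 1)/(6*s - 6)
Step 2: reduce the parallel group W2, (W3*W4) = (s^2 - 7*s + 1)/(3*s^2 - 3)
Step 3: apply the feedback formula to W1, (W2+(W3*W4)) = (3*s^3 - 12*s^2 - 3*s + 12)/(s^3 - 20*s^2 + 29*s + 5)
No further cancellation is possible in the step-3 result, so that is T(s). Its denominator is already monic.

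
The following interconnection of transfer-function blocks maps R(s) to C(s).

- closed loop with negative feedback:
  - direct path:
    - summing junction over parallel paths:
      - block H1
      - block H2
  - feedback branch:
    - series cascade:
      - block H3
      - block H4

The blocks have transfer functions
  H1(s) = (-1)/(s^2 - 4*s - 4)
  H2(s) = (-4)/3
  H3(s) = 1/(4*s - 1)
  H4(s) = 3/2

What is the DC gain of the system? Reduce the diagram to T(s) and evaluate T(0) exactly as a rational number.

The answer is -26/63.

Reasoning:
Step 1. sum the parallel branches H1, H2: (-4*s^2 + 16*s + 13)/(3*s^2 - 12*s - 12)
Step 2. cascade H3, H4: 3/(8*s - 2)
Step 3. reduce the feedback loop with forward (H1+H2) and return (H3*H4): (-32*s^3 + 136*s^2 + 72*s - 26)/(24*s^3 - 114*s^2 - 24*s + 63)
Step 3 gives the overall T(s). Then T(0) = -26/63.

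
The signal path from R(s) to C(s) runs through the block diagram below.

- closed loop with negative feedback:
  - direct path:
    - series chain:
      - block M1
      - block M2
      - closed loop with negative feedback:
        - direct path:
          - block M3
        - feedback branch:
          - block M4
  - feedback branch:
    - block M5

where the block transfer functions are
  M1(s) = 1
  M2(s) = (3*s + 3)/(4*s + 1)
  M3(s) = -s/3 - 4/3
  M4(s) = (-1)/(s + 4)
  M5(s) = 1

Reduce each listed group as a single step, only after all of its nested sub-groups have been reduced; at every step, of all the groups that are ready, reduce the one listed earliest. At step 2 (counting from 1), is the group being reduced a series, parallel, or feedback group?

Step 1. apply the feedback formula to M3, M4
Step 2. cascade M1, M2, [M3/(1+M3*M4)]
Step 3. reduce the feedback loop with forward (M1*M2*[M3/(1+M3*M4)]) and return M5
Step 2 collapses a series group.

Answer: series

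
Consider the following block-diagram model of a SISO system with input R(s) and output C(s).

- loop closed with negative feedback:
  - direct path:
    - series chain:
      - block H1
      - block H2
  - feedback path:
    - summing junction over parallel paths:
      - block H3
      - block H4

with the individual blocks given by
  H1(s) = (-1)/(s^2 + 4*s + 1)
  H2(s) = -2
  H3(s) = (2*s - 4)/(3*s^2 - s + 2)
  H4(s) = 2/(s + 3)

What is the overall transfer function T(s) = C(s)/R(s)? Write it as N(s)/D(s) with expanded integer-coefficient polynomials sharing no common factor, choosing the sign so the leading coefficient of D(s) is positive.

(1) multiply H1, H2 (series) gives 2/(s^2 + 4*s + 1)
(2) combine H3, H4 in parallel gives (8*s^2 - 8)/(3*s^3 + 8*s^2 - s + 6)
(3) close the feedback loop around (H1*H2), (H3+H4), giving the overall T(s)

Answer: (6*s^3 + 16*s^2 - 2*s + 12)/(3*s^5 + 20*s^4 + 34*s^3 + 26*s^2 + 23*s - 10)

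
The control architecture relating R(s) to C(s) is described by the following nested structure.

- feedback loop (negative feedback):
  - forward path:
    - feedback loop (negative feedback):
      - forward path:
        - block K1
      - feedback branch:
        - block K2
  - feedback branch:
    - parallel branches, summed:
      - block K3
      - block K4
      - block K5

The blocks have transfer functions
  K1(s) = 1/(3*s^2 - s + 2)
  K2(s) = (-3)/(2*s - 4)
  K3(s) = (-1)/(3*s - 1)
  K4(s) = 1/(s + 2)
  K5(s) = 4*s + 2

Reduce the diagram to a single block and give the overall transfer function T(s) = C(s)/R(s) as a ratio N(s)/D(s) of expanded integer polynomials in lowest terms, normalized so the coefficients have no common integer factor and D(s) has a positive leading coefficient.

First reduce the diagram to T(s).

Step 1. collapse the loop (K1 forward, K2 return) -> (2*s - 4)/(6*s^3 - 14*s^2 + 8*s - 11)
Step 2. add K3, K4, K5 (parallel) -> (12*s^3 + 26*s^2 + 4*s - 7)/(3*s^2 + 5*s - 2)
Step 3. collapse the loop ([K1/(1+K1*K2)] forward, (K3+K4+K5) return): this yields T(s), and no further normalization is needed

Answer: (6*s^3 - 2*s^2 - 24*s + 8)/(18*s^5 + 12*s^4 - 54*s^3 - 61*s^2 - 101*s + 50)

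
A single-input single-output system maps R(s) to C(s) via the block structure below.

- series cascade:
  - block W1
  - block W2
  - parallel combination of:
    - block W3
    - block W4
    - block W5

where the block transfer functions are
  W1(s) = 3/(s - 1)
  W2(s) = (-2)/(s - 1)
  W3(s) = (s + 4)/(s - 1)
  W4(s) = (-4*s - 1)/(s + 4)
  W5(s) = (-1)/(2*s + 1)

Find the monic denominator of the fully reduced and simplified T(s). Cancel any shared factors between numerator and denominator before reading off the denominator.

Step 1. reduce the parallel group W3, W4, W5 gives (-6*s^3 + 18*s^2 + 42*s + 21)/(2*s^3 + 7*s^2 - 5*s - 4)
Step 2. series reduction of W1, W2, (W3+W4+W5) gives (36*s^3 - 108*s^2 - 252*s - 126)/(2*s^5 + 3*s^4 - 17*s^3 + 13*s^2 + 3*s - 4)
No further cancellation is possible in the step-2 result, so that is T(s). Its denominator becomes monic after dividing by the leading coefficient 2.

Answer: s^5 + 3*s^4/2 - 17*s^3/2 + 13*s^2/2 + 3*s/2 - 2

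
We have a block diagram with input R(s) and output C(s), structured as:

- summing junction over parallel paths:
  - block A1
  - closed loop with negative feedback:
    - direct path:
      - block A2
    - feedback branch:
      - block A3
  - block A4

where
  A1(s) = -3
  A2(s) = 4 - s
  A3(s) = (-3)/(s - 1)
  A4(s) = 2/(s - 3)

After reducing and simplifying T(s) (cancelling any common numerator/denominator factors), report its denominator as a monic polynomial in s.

Step 1. apply the feedback formula to A2, A3 gives (-s^2 + 5*s - 4)/(4*s - 13)
Step 2. parallel reduction of A1, [A2/(1+A2*A3)], A4 gives (-s^3 - 4*s^2 + 64*s - 131)/(4*s^2 - 25*s + 39)
The result of step 2 is T(s) in lowest terms. Its denominator has leading coefficient 4; dividing the denominator through by 4 makes it monic.

Hence the answer: s^2 - 25*s/4 + 39/4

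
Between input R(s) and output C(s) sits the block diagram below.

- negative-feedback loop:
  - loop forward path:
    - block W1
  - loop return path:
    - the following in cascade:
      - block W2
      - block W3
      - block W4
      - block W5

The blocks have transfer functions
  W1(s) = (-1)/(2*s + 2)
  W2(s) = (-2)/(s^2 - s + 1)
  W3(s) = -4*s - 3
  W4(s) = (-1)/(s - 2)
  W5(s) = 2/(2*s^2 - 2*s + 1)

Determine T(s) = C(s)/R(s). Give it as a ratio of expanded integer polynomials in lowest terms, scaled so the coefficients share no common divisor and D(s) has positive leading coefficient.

Reducing step by step:

Step 1 - reduce the series chain W2, W3, W4, W5 -> (-16*s - 12)/(2*s^5 - 8*s^4 + 13*s^3 - 13*s^2 + 7*s - 2)
Step 2 - feedback reduction of W1, (W2*W3*W4*W5), which is the overall transfer function T(s) = C(s)/R(s) in lowest terms

Answer: (-2*s^5 + 8*s^4 - 13*s^3 + 13*s^2 - 7*s + 2)/(4*s^6 - 12*s^5 + 10*s^4 - 12*s^2 + 26*s + 8)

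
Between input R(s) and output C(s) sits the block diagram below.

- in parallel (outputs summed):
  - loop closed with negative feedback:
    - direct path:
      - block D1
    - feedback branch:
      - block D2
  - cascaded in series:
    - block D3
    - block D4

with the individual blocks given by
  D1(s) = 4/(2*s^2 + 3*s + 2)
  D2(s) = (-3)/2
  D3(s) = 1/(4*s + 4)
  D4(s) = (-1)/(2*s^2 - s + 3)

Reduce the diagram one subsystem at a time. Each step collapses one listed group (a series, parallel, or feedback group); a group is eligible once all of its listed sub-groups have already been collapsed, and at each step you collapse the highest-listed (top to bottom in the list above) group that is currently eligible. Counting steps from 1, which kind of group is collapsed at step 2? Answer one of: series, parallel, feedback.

Reducing step by step:

Step 1 - apply the feedback formula to D1, D2
Step 2 - multiply D3, D4 (series)
Step 3 - sum the parallel branches [D1/(1+D1*D2)], (D3*D4)
So the answer for step 2 is series.

Answer: series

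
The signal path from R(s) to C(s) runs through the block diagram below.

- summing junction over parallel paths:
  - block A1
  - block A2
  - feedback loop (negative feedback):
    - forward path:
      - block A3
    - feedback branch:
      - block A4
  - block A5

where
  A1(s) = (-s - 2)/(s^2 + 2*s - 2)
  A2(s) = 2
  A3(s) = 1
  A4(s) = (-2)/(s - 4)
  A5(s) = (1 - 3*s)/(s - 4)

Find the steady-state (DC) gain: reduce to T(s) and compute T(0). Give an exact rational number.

Step 1. close the feedback loop around A3, A4: (s - 4)/(s - 6)
Step 2. reduce the parallel group A1, A2, [A3/(1+A3*A4)], A5: (-10*s^3 + 48*s^2 + 130*s - 164)/(s^4 - 8*s^3 + 2*s^2 + 68*s - 48)
Step 2 gives the overall T(s). Then T(0) = -164/(-48) = 41/12.

Answer: 41/12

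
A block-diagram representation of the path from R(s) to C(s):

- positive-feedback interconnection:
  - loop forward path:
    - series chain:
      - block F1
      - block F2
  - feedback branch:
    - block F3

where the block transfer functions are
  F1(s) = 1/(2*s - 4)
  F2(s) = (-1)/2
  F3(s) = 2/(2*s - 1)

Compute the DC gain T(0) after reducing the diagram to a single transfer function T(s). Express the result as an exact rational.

Answer: 1/10

Working:
Step 1. multiply F1, F2 (series) = (-1)/(4*s - 8)
Step 2. close the feedback loop around (F1*F2), F3 = (1 - 2*s)/(8*s^2 - 20*s + 10)
Evaluating the step-2 result (the overall T(s)) at s = 0 gives T(0) = 1/10.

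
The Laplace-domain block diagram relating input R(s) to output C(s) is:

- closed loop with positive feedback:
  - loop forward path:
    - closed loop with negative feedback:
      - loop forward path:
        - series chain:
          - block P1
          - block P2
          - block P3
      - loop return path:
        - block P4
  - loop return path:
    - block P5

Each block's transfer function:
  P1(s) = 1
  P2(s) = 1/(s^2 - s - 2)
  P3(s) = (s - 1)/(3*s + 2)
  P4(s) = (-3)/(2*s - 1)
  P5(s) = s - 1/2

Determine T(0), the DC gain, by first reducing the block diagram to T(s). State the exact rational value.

First reduce the diagram to T(s).

Step 1. multiply P1, P2, P3 (series) = (s - 1)/(3*s^3 - s^2 - 8*s - 4)
Step 2. collapse the loop ((P1*P2*P3) forward, P4 return) = (2*s^2 - 3*s + 1)/(6*s^4 - 5*s^3 - 15*s^2 - 3*s + 7)
Step 3. feedback reduction of [(P1*P2*P3)/(1+(P1*P2*P3)*P4)], P5 = (4*s^2 - 6*s + 2)/(12*s^4 - 14*s^3 - 22*s^2 - 11*s + 15)
The step-3 result is T(s). Setting s = 0: T(0) = 2/15.

Answer: 2/15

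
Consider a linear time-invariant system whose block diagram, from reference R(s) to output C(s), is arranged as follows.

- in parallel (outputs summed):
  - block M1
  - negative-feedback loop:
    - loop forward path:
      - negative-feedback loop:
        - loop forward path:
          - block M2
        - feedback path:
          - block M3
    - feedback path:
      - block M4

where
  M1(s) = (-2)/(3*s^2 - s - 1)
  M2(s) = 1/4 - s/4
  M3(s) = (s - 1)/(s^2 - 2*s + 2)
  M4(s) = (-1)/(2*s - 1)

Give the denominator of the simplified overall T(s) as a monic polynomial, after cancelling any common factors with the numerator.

Reducing step by step:

Step 1 - collapse the loop (M2 forward, M3 return): (-s^3 + 3*s^2 - 4*s + 2)/(3*s^2 - 6*s + 7)
Step 2 - close the feedback loop around [M2/(1+M2*M3)], M4: (-2*s^4 + 7*s^3 - 11*s^2 + 8*s - 2)/(7*s^3 - 18*s^2 + 24*s - 9)
Step 3 - reduce the parallel group M1, [[M2/(1+M2*M3)]/(1+[M2/(1+M2*M3)]*M4)]: (-6*s^6 + 23*s^5 - 38*s^4 + 14*s^3 + 33*s^2 - 54*s + 20)/(21*s^5 - 61*s^4 + 83*s^3 - 33*s^2 - 15*s + 9)
No further cancellation is possible in the step-3 result, so that is T(s). Its denominator becomes monic after dividing by the leading coefficient 21.

Answer: s^5 - 61*s^4/21 + 83*s^3/21 - 11*s^2/7 - 5*s/7 + 3/7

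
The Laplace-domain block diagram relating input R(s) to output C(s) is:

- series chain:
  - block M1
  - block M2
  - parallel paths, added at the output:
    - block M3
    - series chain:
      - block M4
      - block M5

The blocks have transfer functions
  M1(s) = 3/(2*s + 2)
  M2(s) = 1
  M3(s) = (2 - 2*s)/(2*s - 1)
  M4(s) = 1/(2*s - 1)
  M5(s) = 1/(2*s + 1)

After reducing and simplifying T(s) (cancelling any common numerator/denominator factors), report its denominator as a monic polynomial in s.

(1) combine M4, M5 in series; result 1/(4*s^2 - 1)
(2) reduce the parallel group M3, (M4*M5); result (-4*s^2 + 2*s + 3)/(4*s^2 - 1)
(3) series reduction of M1, M2, (M3+(M4*M5)); result (-12*s^2 + 6*s + 9)/(8*s^3 + 8*s^2 - 2*s - 2)
That last expression is T(s), already simplified. Scaling its denominator by 1/8 (the reciprocal of the leading coefficient) yields the monic denominator.

Final answer: s^3 + s^2 - s/4 - 1/4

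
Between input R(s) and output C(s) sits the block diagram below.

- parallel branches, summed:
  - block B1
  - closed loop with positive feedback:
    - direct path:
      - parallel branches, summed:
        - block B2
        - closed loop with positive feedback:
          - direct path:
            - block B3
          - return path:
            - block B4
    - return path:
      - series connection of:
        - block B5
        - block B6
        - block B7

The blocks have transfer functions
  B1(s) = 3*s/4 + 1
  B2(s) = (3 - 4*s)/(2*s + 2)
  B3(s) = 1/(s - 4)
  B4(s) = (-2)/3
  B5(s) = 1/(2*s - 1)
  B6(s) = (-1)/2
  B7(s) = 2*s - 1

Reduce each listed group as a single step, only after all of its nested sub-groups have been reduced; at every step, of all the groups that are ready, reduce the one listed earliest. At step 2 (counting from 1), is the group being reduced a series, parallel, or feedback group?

The answer is parallel.

Reasoning:
(1) feedback reduction of B3, B4
(2) combine B2, [B3/(1-B3*B4)] in parallel
(3) combine B5, B6, B7 in series
(4) reduce the feedback loop with forward (B2+[B3/(1-B3*B4)]) and return (B5*B6*B7)
(5) add B1, [(B2+[B3/(1-B3*B4)])/(1-(B2+[B3/(1-B3*B4)])*(B5*B6*B7))] (parallel)
Step 2: parallel.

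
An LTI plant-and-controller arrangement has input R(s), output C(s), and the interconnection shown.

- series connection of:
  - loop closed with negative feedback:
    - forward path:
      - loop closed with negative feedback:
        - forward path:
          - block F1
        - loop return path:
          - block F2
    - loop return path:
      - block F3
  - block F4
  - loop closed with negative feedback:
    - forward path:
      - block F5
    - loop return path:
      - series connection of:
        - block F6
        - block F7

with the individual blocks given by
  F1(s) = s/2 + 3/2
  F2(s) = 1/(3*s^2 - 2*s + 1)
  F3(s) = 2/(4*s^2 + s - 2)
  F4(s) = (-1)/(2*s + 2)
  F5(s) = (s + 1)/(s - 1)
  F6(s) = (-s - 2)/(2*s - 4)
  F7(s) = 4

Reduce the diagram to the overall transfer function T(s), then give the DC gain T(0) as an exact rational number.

[1] apply the feedback formula to F1, F2: (3*s^3 + 7*s^2 - 5*s + 3)/(6*s^2 - 3*s + 5)
[2] close the feedback loop around [F1/(1+F1*F2)], F3: (12*s^5 + 31*s^4 - 19*s^3 - 7*s^2 + 13*s - 6)/(24*s^4 + 19*s^2 + s - 4)
[3] combine F6, F7 in series: (-2*s - 4)/(s - 2)
[4] collapse the loop (F5 forward, (F6*F7) return): (-s^2 + s + 2)/(s^2 + 9*s + 2)
[5] multiply [[F1/(1+F1*F2)]/(1+[F1/(1+F1*F2)]*F3)], F4, [F5/(1+F5*(F6*F7))] (series): (12*s^6 + 7*s^5 - 81*s^4 + 31*s^3 + 27*s^2 - 32*s + 12)/(48*s^6 + 432*s^5 + 134*s^4 + 344*s^3 + 86*s^2 - 68*s - 16)
Step 5 gives the overall T(s). Then T(0) = 12/(-16) = -3/4.

Therefore the answer is -3/4.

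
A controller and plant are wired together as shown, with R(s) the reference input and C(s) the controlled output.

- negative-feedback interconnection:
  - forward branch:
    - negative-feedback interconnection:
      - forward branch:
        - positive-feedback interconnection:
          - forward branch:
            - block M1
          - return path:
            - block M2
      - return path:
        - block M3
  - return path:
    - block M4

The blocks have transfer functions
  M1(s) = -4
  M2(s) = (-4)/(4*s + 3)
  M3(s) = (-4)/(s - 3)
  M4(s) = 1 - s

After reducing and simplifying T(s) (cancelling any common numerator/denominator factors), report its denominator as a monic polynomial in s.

The answer is s^3 - 3*s^2 + 39*s/16 + 123/16.

Reasoning:
Step 1. apply the feedback formula to M1, M2 = (-16*s - 12)/(4*s - 13)
Step 2. feedback reduction of [M1/(1-M1*M2)], M3 = (-16*s^2 + 36*s + 36)/(4*s^2 + 39*s + 87)
Step 3. feedback reduction of [[M1/(1-M1*M2)]/(1+[M1/(1-M1*M2)]*M3)], M4 = (-16*s^2 + 36*s + 36)/(16*s^3 - 48*s^2 + 39*s + 123)
The result of step 3 is T(s) in lowest terms. Its denominator has leading coefficient 16; dividing the denominator through by 16 makes it monic.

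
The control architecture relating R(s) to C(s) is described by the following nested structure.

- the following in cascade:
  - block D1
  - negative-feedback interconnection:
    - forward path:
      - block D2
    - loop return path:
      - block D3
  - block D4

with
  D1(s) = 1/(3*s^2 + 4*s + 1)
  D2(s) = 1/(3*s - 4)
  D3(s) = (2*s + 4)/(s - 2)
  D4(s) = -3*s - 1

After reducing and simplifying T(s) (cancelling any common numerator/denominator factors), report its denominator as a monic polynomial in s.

Answer: s^3 - 5*s^2/3 + 4*s/3 + 4

Working:
[1] close the feedback loop around D2, D3 gives (s - 2)/(3*s^2 - 8*s + 12)
[2] series reduction of D1, [D2/(1+D2*D3)], D4 gives (2 - s)/(3*s^3 - 5*s^2 + 4*s + 12)
T(s) is the step-2 result (common factors already cancelled). Leading coefficient of the denominator: 3. Divide through by 3 for the monic polynomial.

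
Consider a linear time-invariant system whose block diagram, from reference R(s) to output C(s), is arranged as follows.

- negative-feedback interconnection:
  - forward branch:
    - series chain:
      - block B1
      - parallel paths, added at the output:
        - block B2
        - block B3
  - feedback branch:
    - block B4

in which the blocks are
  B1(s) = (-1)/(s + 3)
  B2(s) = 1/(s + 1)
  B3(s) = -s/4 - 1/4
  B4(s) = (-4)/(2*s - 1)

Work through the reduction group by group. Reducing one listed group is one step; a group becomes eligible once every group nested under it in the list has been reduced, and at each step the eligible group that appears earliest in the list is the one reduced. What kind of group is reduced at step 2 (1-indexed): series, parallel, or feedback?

Step 1 - reduce the parallel group B2, B3
Step 2 - combine B1, (B2+B3) in series
Step 3 - apply the feedback formula to (B1*(B2+B3)), B4
Step 2: series.

Therefore the answer is series.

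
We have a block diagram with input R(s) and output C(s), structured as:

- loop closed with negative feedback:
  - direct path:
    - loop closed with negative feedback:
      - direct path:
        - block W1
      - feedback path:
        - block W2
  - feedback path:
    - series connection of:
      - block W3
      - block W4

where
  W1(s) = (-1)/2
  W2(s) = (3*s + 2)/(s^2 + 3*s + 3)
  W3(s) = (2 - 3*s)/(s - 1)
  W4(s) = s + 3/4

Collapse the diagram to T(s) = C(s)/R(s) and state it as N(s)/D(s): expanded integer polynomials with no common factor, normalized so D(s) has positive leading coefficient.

Reducing step by step:

(1) collapse the loop (W1 forward, W2 return) gives (-s^2 - 3*s - 3)/(2*s^2 + 3*s + 4)
(2) combine W3, W4 in series gives (-12*s^2 - s + 6)/(4*s - 4)
(3) feedback reduction of [W1/(1+W1*W2)], (W3*W4) - this is the overall T(s), already in the required normalized form

Answer: (-4*s^3 - 8*s^2 + 12)/(12*s^4 + 45*s^3 + 37*s^2 - 11*s - 34)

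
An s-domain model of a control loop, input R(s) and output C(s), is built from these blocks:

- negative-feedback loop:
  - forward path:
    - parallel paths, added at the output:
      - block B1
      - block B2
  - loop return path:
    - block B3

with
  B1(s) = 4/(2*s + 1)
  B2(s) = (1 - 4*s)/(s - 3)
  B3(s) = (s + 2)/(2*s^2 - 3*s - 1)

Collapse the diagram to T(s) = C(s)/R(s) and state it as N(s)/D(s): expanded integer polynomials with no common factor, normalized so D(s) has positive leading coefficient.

[1] add B1, B2 (parallel) -> (-8*s^2 + 2*s - 11)/(2*s^2 - 5*s - 3)
[2] collapse the loop ((B1+B2) forward, B3 return), which is the overall transfer function T(s) = C(s)/R(s) in lowest terms

Answer: (-16*s^4 + 28*s^3 - 20*s^2 + 31*s + 11)/(4*s^4 - 24*s^3 - 7*s^2 + 7*s - 19)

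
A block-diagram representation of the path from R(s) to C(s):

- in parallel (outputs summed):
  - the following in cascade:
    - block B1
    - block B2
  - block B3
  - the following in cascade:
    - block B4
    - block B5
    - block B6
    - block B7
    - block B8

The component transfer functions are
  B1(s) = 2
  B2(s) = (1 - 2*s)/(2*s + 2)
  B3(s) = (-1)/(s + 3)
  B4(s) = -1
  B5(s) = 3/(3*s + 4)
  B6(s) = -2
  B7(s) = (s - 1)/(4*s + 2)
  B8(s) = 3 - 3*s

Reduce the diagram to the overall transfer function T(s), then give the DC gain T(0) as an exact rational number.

Step 1: multiply B1, B2 (series); result (1 - 2*s)/(s + 1)
Step 2: multiply B4, B5, B6, B7, B8 (series); result (-9*s^2 + 18*s - 9)/(6*s^2 + 11*s + 4)
Step 3: parallel reduction of (B1*B2), B3, (B4*B5*B6*B7*B8); result (-21*s^4 - 76*s^3 - 26*s^2 + 16*s - 19)/(6*s^4 + 35*s^3 + 66*s^2 + 49*s + 12)
DC gain: substitute s = 0 into T(s) from step 3: T(0) = -19/12.

Therefore the answer is -19/12.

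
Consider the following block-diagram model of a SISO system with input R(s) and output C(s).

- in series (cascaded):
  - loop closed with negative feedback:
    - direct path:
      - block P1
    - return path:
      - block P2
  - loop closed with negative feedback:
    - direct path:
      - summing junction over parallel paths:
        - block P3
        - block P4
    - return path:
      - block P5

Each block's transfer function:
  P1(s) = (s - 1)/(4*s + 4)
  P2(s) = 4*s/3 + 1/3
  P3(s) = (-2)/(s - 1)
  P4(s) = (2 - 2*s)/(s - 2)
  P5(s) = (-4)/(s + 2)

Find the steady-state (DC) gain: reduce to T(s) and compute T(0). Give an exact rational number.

Step 1 - apply the feedback formula to P1, P2: (3*s - 3)/(4*s^2 + 9*s + 11)
Step 2 - sum the parallel branches P3, P4: (-2*s^2 + 2*s + 2)/(s^2 - 3*s + 2)
Step 3 - apply the feedback formula to (P3+P4), P5: (-2*s^3 - 2*s^2 + 6*s + 4)/(s^3 + 7*s^2 - 12*s - 4)
Step 4 - multiply [P1/(1+P1*P2)], [(P3+P4)/(1+(P3+P4)*P5)] (series): (-6*s^4 + 24*s^2 - 6*s - 12)/(4*s^5 + 37*s^4 + 26*s^3 - 47*s^2 - 168*s - 44)
DC gain: substitute s = 0 into T(s) from step 4: T(0) = -12/(-44) = 3/11.

Therefore the answer is 3/11.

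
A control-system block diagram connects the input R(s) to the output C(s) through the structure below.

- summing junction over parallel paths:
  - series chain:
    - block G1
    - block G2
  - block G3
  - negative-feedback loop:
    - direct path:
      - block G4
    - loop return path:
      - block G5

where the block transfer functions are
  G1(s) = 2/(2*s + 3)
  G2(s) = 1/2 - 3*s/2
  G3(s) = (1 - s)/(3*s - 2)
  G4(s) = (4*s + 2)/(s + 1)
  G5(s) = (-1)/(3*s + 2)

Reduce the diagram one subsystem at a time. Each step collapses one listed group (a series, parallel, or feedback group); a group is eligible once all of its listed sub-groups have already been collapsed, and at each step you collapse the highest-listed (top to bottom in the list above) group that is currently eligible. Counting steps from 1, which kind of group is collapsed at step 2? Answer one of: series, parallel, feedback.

Step 1: combine G1, G2 in series
Step 2: feedback reduction of G4, G5
Step 3: add (G1*G2), G3, [G4/(1+G4*G5)] (parallel)
So the answer for step 2 is feedback.

Final answer: feedback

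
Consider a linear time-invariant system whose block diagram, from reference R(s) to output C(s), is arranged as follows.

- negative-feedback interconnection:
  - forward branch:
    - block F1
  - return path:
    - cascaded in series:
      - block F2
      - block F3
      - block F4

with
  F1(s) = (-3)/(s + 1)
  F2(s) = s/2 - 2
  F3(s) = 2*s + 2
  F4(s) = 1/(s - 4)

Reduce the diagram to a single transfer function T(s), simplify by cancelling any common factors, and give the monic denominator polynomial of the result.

Reducing step by step:

Step 1. series reduction of F2, F3, F4 = s + 1
Step 2. reduce the feedback loop with forward F1 and return (F2*F3*F4) = 3/(2*s + 2)
Step 2 gives the fully reduced T(s), with no common factor left to cancel. The denominator's leading coefficient is 2, so divide each of its coefficients by 2 to get the monic form.

Answer: s + 1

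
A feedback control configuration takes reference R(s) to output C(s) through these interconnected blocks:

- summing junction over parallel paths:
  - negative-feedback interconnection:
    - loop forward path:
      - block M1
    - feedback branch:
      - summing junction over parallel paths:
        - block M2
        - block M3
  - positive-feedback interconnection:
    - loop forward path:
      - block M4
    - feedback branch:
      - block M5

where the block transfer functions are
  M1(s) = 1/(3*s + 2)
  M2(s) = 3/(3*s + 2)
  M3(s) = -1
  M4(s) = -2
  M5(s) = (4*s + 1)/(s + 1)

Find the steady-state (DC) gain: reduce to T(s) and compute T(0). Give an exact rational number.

1. add M2, M3 (parallel) -> (1 - 3*s)/(3*s + 2)
2. close the feedback loop around M1, (M2+M3) -> (3*s + 2)/(9*s^2 + 9*s + 5)
3. feedback reduction of M4, M5 -> (-2*s - 2)/(9*s + 3)
4. reduce the parallel group [M1/(1+M1*(M2+M3))], [M4/(1-M4*M5)] -> (-18*s^3 - 9*s^2 - s - 4)/(81*s^3 + 108*s^2 + 72*s + 15)
Evaluating the step-4 result (the overall T(s)) at s = 0 gives T(0) = -4/15.

Therefore the answer is -4/15.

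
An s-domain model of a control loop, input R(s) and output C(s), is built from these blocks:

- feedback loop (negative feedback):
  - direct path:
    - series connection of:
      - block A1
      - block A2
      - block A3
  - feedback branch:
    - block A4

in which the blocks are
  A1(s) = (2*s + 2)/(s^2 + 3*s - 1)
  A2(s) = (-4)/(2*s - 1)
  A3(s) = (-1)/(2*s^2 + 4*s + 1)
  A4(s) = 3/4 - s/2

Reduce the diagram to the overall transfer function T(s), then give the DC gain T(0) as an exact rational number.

First reduce the diagram to T(s).

1. reduce the series chain A1, A2, A3 gives (8*s + 8)/(4*s^5 + 18*s^4 + 12*s^3 - 13*s^2 - s + 1)
2. reduce the feedback loop with forward (A1*A2*A3) and return A4 gives (8*s + 8)/(4*s^5 + 18*s^4 + 12*s^3 - 17*s^2 + s + 7)
Evaluating the step-2 result (the overall T(s)) at s = 0 gives T(0) = 8/7.

Answer: 8/7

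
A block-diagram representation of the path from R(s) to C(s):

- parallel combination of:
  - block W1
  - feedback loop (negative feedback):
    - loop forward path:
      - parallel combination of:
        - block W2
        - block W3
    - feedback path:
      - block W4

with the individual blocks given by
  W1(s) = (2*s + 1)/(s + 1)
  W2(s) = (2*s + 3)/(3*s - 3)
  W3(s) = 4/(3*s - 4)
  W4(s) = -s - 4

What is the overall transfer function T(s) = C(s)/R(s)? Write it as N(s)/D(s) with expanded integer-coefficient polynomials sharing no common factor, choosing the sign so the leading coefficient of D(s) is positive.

The answer is (12*s^4 + 56*s^3 + 107*s^2 - 156*s - 84)/(6*s^4 + 34*s^3 + 77*s^2 - 59*s - 108).

Reasoning:
Step 1 - sum the parallel branches W2, W3 = (6*s^2 + 13*s - 24)/(9*s^2 - 21*s + 12)
Step 2 - feedback reduction of (W2+W3), W4 = (-6*s^2 - 13*s + 24)/(6*s^3 + 28*s^2 + 49*s - 108)
Step 3 - add W1, [(W2+W3)/(1+(W2+W3)*W4)] (parallel) - this is the overall T(s), already in the required normalized form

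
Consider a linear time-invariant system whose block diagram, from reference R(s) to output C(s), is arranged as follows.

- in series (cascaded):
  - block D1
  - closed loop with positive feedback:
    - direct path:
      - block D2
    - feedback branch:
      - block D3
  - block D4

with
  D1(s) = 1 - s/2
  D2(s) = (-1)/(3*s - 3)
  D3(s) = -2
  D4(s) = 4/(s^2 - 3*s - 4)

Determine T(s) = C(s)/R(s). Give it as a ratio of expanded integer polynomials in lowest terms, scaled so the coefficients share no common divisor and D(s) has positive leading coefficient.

[1] feedback reduction of D2, D3 gives (-1)/(3*s - 5)
[2] multiply D1, [D2/(1-D2*D3)], D4 (series), giving the overall T(s)

Final answer: (2*s - 4)/(3*s^3 - 14*s^2 + 3*s + 20)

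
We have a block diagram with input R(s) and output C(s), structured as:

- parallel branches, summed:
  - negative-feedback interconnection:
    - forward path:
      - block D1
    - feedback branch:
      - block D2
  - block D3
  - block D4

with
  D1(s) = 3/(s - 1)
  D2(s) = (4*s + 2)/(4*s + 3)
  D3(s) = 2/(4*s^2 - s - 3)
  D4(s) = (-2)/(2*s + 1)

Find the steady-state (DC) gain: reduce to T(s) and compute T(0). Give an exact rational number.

The answer is 1/3.

Reasoning:
1. reduce the feedback loop with forward D1 and return D2 gives (12*s + 9)/(4*s^2 + 11*s + 3)
2. parallel reduction of [D1/(1+D1*D2)], D3, D4 gives (64*s^4 + 32*s^3 + 8*s^2 + 7*s - 3)/(32*s^5 + 96*s^4 + 18*s^3 - 83*s^2 - 54*s - 9)
That last expression is T(s); at s = 0 only the constant terms survive, so T(0) = -3/(-9) = 1/3.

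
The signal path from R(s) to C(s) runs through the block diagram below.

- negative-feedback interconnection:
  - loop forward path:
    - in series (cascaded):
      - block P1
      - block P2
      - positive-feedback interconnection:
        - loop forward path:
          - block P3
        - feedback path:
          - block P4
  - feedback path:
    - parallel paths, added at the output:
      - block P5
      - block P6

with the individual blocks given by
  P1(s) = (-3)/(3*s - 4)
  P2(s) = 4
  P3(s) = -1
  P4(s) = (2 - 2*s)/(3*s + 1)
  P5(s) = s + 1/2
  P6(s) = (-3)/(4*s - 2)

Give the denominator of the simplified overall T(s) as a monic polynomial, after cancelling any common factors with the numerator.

Answer: s^3 + 31*s^2/78 - 101*s/78 - 2/13

Working:
Step 1. reduce the feedback loop with forward P3 and return P4 = (-3*s - 1)/(s + 3)
Step 2. cascade P1, P2, [P3/(1-P3*P4)] = (36*s + 12)/(3*s^2 + 5*s - 12)
Step 3. add P5, P6 (parallel) = (2*s^2 - 2)/(2*s - 1)
Step 4. close the feedback loop around (P1*P2*[P3/(1-P3*P4)]), (P5+P6) = (72*s^2 - 12*s - 12)/(78*s^3 + 31*s^2 - 101*s - 12)
Step 4 gives the fully reduced T(s), with no common factor left to cancel. The denominator's leading coefficient is 78, so divide each of its coefficients by 78 to get the monic form.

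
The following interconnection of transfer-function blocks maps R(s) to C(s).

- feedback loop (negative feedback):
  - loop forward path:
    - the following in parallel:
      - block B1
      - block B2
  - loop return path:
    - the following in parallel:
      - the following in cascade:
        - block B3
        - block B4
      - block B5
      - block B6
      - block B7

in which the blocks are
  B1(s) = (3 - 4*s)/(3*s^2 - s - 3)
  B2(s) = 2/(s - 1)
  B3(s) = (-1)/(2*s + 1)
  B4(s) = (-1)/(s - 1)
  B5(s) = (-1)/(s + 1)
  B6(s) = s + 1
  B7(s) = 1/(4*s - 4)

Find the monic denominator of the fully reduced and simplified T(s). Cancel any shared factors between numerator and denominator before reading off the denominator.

First reduce the diagram to T(s).

Step 1: sum the parallel branches B1, B2 -> (2*s^2 + 5*s - 9)/(3*s^3 - 4*s^2 - 2*s + 3)
Step 2: series reduction of B3, B4 -> 1/(2*s^2 - s - 1)
Step 3: combine (B3*B4), B5, B6, B7 in parallel -> (8*s^4 + 12*s^3 - 10*s^2 - s + 5)/(8*s^3 + 4*s^2 - 8*s - 4)
Step 4: collapse the loop ((B1+B2) forward, ((B3*B4)+B5+B6+B7) return) -> (16*s^5 + 48*s^4 - 68*s^3 - 84*s^2 + 52*s + 36)/(40*s^6 + 44*s^5 - 88*s^4 - 124*s^3 + 139*s^2 + 18*s - 57)
That last expression is T(s), already simplified. Scaling its denominator by 1/40 (the reciprocal of the leading coefficient) yields the monic denominator.

Answer: s^6 + 11*s^5/10 - 11*s^4/5 - 31*s^3/10 + 139*s^2/40 + 9*s/20 - 57/40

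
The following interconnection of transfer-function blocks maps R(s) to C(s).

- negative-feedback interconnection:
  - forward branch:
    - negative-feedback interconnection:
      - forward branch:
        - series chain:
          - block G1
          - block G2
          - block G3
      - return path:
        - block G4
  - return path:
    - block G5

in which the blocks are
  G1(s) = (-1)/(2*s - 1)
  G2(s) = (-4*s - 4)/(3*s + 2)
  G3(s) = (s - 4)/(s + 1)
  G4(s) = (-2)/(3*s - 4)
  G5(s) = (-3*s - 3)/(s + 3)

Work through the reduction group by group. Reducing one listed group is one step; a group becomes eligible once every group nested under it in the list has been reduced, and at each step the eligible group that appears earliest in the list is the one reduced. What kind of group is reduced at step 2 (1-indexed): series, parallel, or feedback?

Reducing step by step:

Step 1: reduce the series chain G1, G2, G3
Step 2: reduce the feedback loop with forward (G1*G2*G3) and return G4
Step 3: collapse the loop ([(G1*G2*G3)/(1+(G1*G2*G3)*G4)] forward, G5 return)
The group at step 2 is a feedback group.

Answer: feedback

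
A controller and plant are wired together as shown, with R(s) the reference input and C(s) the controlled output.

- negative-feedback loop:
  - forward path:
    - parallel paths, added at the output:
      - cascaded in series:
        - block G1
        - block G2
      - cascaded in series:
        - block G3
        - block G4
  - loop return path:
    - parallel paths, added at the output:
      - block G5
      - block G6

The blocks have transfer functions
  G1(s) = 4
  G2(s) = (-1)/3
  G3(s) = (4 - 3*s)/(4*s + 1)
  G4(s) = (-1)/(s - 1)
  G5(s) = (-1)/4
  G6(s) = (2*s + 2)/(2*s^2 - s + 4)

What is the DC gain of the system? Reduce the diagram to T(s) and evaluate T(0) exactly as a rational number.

Reducing step by step:

Step 1: cascade G1, G2 = (-4)/3
Step 2: reduce the series chain G3, G4 = (3*s - 4)/(4*s^2 - 3*s - 1)
Step 3: add (G1*G2), (G3*G4) (parallel) = (-16*s^2 + 21*s - 8)/(12*s^2 - 9*s - 3)
Step 4: parallel reduction of G5, G6 = (-2*s^2 + 9*s + 4)/(8*s^2 - 4*s + 16)
Step 5: close the feedback loop around ((G1*G2)+(G3*G4)), (G5+G6) = (-128*s^4 + 232*s^3 - 404*s^2 + 368*s - 128)/(128*s^4 - 306*s^3 + 345*s^2 - 120*s - 80)
That last expression is T(s); at s = 0 only the constant terms survive, so T(0) = -128/(-80) = 8/5.

Answer: 8/5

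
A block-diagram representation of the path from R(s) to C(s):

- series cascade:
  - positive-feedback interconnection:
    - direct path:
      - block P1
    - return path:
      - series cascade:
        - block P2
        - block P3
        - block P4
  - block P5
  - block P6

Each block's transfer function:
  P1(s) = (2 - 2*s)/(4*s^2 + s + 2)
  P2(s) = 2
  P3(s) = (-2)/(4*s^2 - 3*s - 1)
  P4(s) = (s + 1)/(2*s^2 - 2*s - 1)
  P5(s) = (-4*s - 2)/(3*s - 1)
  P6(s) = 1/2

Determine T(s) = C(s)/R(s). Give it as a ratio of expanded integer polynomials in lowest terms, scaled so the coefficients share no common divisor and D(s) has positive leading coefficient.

The answer is (32*s^5 - 40*s^4 - 28*s^3 + 20*s^2 + 14*s + 2)/(96*s^6 - 80*s^5 - 26*s^4 - 52*s^3 - 41*s^2 - 9*s + 10).

Reasoning:
Step 1 - reduce the series chain P2, P3, P4 -> (-4*s - 4)/(8*s^4 - 14*s^3 + 5*s + 1)
Step 2 - apply the feedback formula to P1, (P2*P3*P4) -> (-16*s^4 + 28*s^3 - 10*s - 2)/(32*s^5 - 16*s^4 - 14*s^3 - 22*s^2 - 21*s - 10)
Step 3 - reduce the series chain [P1/(1-P1*(P2*P3*P4))], P5, P6, giving the overall T(s)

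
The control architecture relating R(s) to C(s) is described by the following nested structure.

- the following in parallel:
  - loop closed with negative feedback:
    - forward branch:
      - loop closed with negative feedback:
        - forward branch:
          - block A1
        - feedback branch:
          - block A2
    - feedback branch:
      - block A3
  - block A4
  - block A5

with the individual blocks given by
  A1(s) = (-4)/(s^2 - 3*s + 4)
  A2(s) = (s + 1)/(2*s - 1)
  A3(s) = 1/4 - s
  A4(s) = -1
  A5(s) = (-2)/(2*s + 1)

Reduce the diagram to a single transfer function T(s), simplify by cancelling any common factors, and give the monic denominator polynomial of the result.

Step 1 - apply the feedback formula to A1, A2, giving (4 - 8*s)/(2*s^3 - 7*s^2 + 7*s - 8)
Step 2 - close the feedback loop around [A1/(1+A1*A2)], A3, giving (4 - 8*s)/(2*s^3 + s^2 + s - 7)
Step 3 - combine [[A1/(1+A1*A2)]/(1+[A1/(1+A1*A2)]*A3)], A4, A5 in parallel, giving (-4*s^4 - 8*s^3 - 21*s^2 + 11*s + 25)/(4*s^4 + 4*s^3 + 3*s^2 - 13*s - 7)
No further cancellation is possible in the step-3 result, so that is T(s). Its denominator becomes monic after dividing by the leading coefficient 4.

Final answer: s^4 + s^3 + 3*s^2/4 - 13*s/4 - 7/4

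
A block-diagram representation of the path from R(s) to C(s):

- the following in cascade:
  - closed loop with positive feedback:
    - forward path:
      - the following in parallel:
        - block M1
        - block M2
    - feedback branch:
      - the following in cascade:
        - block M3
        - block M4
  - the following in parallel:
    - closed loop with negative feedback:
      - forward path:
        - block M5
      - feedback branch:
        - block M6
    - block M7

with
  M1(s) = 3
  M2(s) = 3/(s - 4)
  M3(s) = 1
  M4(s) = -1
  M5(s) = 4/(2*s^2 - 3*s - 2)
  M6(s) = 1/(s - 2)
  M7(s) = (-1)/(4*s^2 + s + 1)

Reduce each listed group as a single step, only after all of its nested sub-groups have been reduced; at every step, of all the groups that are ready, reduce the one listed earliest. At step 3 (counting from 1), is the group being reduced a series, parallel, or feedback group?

Reducing step by step:

(1) reduce the parallel group M1, M2
(2) reduce the series chain M3, M4
(3) collapse the loop ((M1+M2) forward, (M3*M4) return)
(4) collapse the loop (M5 forward, M6 return)
(5) sum the parallel branches [M5/(1+M5*M6)], M7
(6) cascade [(M1+M2)/(1-(M1+M2)*(M3*M4))], ([M5/(1+M5*M6)]+M7)
The group at step 3 is a feedback group.

Answer: feedback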